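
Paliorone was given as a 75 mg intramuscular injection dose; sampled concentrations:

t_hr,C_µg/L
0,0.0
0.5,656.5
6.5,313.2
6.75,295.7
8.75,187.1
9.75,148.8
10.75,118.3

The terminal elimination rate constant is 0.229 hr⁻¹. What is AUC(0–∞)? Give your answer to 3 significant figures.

Trapezoidal AUC_0→10.75:
  [0→0.5]: (0.0+656.5)/2 × 0.5 = 164.125
  [0.5→6.5]: (656.5+313.2)/2 × 6 = 2909.1
  [6.5→6.75]: (313.2+295.7)/2 × 0.25 = 76.1125
  [6.75→8.75]: (295.7+187.1)/2 × 2 = 482.8
  [8.75→9.75]: (187.1+148.8)/2 × 1 = 167.95
  [9.75→10.75]: (148.8+118.3)/2 × 1 = 133.55
  Sum = 3933.6375 µg/L·hr
Extrapolated tail: C_last / k_e = 118.3 / 0.229 = 516.594
AUC_0→∞ = 3933.6375 + 516.594 = 4450.2315 µg/L·hr

AUC = 4450 µg/L·hr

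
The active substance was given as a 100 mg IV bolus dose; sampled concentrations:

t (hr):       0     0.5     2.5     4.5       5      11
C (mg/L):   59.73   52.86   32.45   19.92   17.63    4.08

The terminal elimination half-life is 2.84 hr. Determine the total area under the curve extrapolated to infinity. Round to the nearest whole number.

AUC = 257 mg/L·hr

Trapezoidal AUC_0→11:
  [0→0.5]: (59.73+52.86)/2 × 0.5 = 28.1475
  [0.5→2.5]: (52.86+32.45)/2 × 2 = 85.31
  [2.5→4.5]: (32.45+19.92)/2 × 2 = 52.37
  [4.5→5]: (19.92+17.63)/2 × 0.5 = 9.3875
  [5→11]: (17.63+4.08)/2 × 6 = 65.13
  Sum = 240.345 mg/L·hr
k_e = ln2 / t½ = 0.693147 / 2.84 = 0.2441 hr^-1
Extrapolated tail: C_last / k_e = 4.08 / 0.2441 = 16.714
AUC_0→∞ = 240.345 + 16.714 = 257.059 mg/L·hr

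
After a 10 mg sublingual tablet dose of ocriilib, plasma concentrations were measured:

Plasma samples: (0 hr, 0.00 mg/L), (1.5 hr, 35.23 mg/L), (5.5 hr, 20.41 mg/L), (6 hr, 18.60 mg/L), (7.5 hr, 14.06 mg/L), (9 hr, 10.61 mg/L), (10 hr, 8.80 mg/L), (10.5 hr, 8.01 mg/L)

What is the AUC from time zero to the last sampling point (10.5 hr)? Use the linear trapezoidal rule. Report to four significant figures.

AUC = 204.4 mg/L·hr

Trapezoidal AUC_0→10.5:
  [0→1.5]: (0.00+35.23)/2 × 1.5 = 26.4225
  [1.5→5.5]: (35.23+20.41)/2 × 4 = 111.28
  [5.5→6]: (20.41+18.60)/2 × 0.5 = 9.7525
  [6→7.5]: (18.60+14.06)/2 × 1.5 = 24.495
  [7.5→9]: (14.06+10.61)/2 × 1.5 = 18.5025
  [9→10]: (10.61+8.80)/2 × 1 = 9.705
  [10→10.5]: (8.80+8.01)/2 × 0.5 = 4.2025
  Sum = 204.36 mg/L·hr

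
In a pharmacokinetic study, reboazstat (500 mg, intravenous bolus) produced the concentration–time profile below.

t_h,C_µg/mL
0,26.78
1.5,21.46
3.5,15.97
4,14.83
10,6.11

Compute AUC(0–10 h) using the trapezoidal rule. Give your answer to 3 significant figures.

Trapezoidal AUC_0→10:
  [0→1.5]: (26.78+21.46)/2 × 1.5 = 36.18
  [1.5→3.5]: (21.46+15.97)/2 × 2 = 37.43
  [3.5→4]: (15.97+14.83)/2 × 0.5 = 7.7
  [4→10]: (14.83+6.11)/2 × 6 = 62.82
  Sum = 144.13 µg/mL·h

AUC = 144 µg/mL·h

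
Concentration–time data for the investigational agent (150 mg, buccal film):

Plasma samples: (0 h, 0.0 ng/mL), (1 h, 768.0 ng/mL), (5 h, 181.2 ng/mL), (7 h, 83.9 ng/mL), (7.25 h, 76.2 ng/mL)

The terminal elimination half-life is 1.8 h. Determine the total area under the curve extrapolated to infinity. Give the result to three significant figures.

Trapezoidal AUC_0→7.25:
  [0→1]: (0.0+768.0)/2 × 1 = 384.0
  [1→5]: (768.0+181.2)/2 × 4 = 1898.4
  [5→7]: (181.2+83.9)/2 × 2 = 265.1
  [7→7.25]: (83.9+76.2)/2 × 0.25 = 20.0125
  Sum = 2567.5125 ng/mL·h
k_e = ln2 / t½ = 0.693147 / 1.8 = 0.3851 h^-1
Extrapolated tail: C_last / k_e = 76.2 / 0.3851 = 197.871
AUC_0→∞ = 2567.5125 + 197.871 = 2765.3835 ng/mL·h

AUC = 2770 ng/mL·h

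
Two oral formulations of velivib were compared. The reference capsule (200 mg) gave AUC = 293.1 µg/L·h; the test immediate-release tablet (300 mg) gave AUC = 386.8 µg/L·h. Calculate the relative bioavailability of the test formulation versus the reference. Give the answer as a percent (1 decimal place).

F_rel = (AUC_test/D_test) / (AUC_ref/D_ref)
      = (386.8/300) / (293.1/200)
      = 1.28933 / 1.4655 = 0.8798 = 87.98%

F_rel = 88.0%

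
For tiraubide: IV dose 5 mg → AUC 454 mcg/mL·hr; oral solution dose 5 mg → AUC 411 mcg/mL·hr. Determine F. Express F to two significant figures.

F = (AUC_ev / D_ev) / (AUC_iv / D_iv)
  = (411/5) / (454/5)
  = 82.2 / 90.8 = 0.9053

F = 0.91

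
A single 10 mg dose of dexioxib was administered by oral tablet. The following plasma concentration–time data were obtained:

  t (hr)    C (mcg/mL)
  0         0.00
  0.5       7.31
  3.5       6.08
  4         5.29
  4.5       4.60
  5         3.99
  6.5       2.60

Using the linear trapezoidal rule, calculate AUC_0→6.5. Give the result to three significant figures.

AUC = 34.3 mcg/mL·hr

Trapezoidal AUC_0→6.5:
  [0→0.5]: (0.00+7.31)/2 × 0.5 = 1.8275
  [0.5→3.5]: (7.31+6.08)/2 × 3 = 20.085
  [3.5→4]: (6.08+5.29)/2 × 0.5 = 2.8425
  [4→4.5]: (5.29+4.60)/2 × 0.5 = 2.4725
  [4.5→5]: (4.60+3.99)/2 × 0.5 = 2.1475
  [5→6.5]: (3.99+2.60)/2 × 1.5 = 4.9425
  Sum = 34.3175 mcg/mL·hr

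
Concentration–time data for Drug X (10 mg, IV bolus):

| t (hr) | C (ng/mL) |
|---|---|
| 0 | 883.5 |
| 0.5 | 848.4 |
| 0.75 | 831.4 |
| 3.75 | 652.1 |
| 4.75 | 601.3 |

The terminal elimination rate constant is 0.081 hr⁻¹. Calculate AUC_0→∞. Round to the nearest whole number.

Trapezoidal AUC_0→4.75:
  [0→0.5]: (883.5+848.4)/2 × 0.5 = 432.975
  [0.5→0.75]: (848.4+831.4)/2 × 0.25 = 209.975
  [0.75→3.75]: (831.4+652.1)/2 × 3 = 2225.25
  [3.75→4.75]: (652.1+601.3)/2 × 1 = 626.7
  Sum = 3494.9 ng/mL·hr
Extrapolated tail: C_last / k_e = 601.3 / 0.081 = 7423.457
AUC_0→∞ = 3494.9 + 7423.457 = 10918.357 ng/mL·hr

AUC = 10918 ng/mL·hr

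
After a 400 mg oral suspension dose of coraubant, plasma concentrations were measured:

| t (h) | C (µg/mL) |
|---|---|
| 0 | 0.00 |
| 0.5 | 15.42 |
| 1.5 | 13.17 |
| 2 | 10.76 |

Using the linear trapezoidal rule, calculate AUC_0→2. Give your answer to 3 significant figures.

Trapezoidal AUC_0→2:
  [0→0.5]: (0.00+15.42)/2 × 0.5 = 3.855
  [0.5→1.5]: (15.42+13.17)/2 × 1 = 14.295
  [1.5→2]: (13.17+10.76)/2 × 0.5 = 5.9825
  Sum = 24.1325 µg/mL·h

AUC = 24.1 µg/mL·h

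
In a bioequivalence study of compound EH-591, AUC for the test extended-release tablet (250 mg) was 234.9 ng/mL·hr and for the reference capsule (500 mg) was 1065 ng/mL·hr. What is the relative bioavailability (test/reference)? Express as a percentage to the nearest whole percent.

F_rel = (AUC_test/D_test) / (AUC_ref/D_ref)
      = (234.9/250) / (1065/500)
      = 0.9396 / 2.13 = 0.4411 = 44.11%

F_rel = 44%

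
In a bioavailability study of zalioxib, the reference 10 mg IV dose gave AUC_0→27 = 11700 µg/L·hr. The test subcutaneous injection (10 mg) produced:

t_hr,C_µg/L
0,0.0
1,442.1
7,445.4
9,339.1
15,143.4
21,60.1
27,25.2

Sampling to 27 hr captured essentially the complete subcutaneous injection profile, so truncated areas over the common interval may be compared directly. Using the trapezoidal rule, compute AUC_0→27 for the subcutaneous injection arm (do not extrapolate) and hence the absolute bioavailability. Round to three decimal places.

F = 0.511

Trapezoidal AUC_0→27 (subcutaneous injection):
  [0→1]: (0.0+442.1)/2 × 1 = 221.05
  [1→7]: (442.1+445.4)/2 × 6 = 2662.5
  [7→9]: (445.4+339.1)/2 × 2 = 784.5
  [9→15]: (339.1+143.4)/2 × 6 = 1447.5
  [15→21]: (143.4+60.1)/2 × 6 = 610.5
  [21→27]: (60.1+25.2)/2 × 6 = 255.9
  Sum = 5981.95 µg/L·hr
F = (AUC_ev/D_ev)/(AUC_iv/D_iv) = (5981.95/10)/(11700/10) = 598.195/1170 = 0.5113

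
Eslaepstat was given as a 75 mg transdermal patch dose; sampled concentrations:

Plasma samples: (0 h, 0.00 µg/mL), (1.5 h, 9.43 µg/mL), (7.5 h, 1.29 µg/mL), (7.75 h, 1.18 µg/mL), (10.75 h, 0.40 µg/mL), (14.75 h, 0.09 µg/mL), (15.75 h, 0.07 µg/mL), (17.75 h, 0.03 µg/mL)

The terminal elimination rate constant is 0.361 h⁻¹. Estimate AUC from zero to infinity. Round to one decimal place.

AUC = 43.2 µg/mL·h

Trapezoidal AUC_0→17.75:
  [0→1.5]: (0.00+9.43)/2 × 1.5 = 7.0725
  [1.5→7.5]: (9.43+1.29)/2 × 6 = 32.16
  [7.5→7.75]: (1.29+1.18)/2 × 0.25 = 0.30875
  [7.75→10.75]: (1.18+0.40)/2 × 3 = 2.37
  [10.75→14.75]: (0.40+0.09)/2 × 4 = 0.98
  [14.75→15.75]: (0.09+0.07)/2 × 1 = 0.08
  [15.75→17.75]: (0.07+0.03)/2 × 2 = 0.1
  Sum = 43.07125 µg/mL·h
Extrapolated tail: C_last / k_e = 0.03 / 0.361 = 0.083
AUC_0→∞ = 43.07125 + 0.083 = 43.15425 µg/mL·h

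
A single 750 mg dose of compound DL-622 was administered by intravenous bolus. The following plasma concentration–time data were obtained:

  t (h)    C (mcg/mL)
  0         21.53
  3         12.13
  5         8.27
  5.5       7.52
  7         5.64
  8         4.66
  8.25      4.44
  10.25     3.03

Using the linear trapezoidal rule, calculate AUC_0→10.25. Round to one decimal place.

Trapezoidal AUC_0→10.25:
  [0→3]: (21.53+12.13)/2 × 3 = 50.49
  [3→5]: (12.13+8.27)/2 × 2 = 20.4
  [5→5.5]: (8.27+7.52)/2 × 0.5 = 3.9475
  [5.5→7]: (7.52+5.64)/2 × 1.5 = 9.87
  [7→8]: (5.64+4.66)/2 × 1 = 5.15
  [8→8.25]: (4.66+4.44)/2 × 0.25 = 1.1375
  [8.25→10.25]: (4.44+3.03)/2 × 2 = 7.47
  Sum = 98.465 mcg/mL·h

AUC = 98.5 mcg/mL·h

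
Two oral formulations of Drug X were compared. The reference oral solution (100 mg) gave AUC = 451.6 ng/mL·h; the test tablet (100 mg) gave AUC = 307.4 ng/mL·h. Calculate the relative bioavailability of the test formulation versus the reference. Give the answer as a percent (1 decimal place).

F_rel = (AUC_test/D_test) / (AUC_ref/D_ref)
      = (307.4/100) / (451.6/100)
      = 3.074 / 4.516 = 0.6807 = 68.07%

F_rel = 68.1%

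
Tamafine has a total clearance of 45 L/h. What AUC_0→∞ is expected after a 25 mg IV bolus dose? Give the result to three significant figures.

AUC = 0.556 mg/L·h

AUC_0→∞ = Dose_iv / CL
        = 25 / 45 = 0.555556 mg/L·h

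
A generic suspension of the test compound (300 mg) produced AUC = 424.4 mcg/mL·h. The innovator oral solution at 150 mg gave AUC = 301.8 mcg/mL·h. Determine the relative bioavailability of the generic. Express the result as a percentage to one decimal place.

F_rel = (AUC_test/D_test) / (AUC_ref/D_ref)
      = (424.4/300) / (301.8/150)
      = 1.41467 / 2.012 = 0.7031 = 70.31%

F_rel = 70.3%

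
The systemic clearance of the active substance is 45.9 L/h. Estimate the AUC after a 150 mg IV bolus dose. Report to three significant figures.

AUC_0→∞ = Dose_iv / CL
        = 150 / 45.9 = 3.26797 mg/L·h

AUC = 3.27 mg/L·h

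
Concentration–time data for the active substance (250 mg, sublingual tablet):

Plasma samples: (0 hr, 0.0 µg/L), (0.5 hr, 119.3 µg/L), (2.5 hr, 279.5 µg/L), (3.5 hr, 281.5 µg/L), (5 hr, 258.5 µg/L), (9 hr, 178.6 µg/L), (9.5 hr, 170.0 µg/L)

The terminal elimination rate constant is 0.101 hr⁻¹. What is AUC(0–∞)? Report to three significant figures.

Trapezoidal AUC_0→9.5:
  [0→0.5]: (0.0+119.3)/2 × 0.5 = 29.825
  [0.5→2.5]: (119.3+279.5)/2 × 2 = 398.8
  [2.5→3.5]: (279.5+281.5)/2 × 1 = 280.5
  [3.5→5]: (281.5+258.5)/2 × 1.5 = 405.0
  [5→9]: (258.5+178.6)/2 × 4 = 874.2
  [9→9.5]: (178.6+170.0)/2 × 0.5 = 87.15
  Sum = 2075.475 µg/L·hr
Extrapolated tail: C_last / k_e = 170.0 / 0.101 = 1683.168
AUC_0→∞ = 2075.475 + 1683.168 = 3758.643 µg/L·hr

AUC = 3760 µg/L·hr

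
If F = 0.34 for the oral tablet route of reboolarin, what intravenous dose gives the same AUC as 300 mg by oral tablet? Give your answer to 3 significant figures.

Systemic exposure from an extravascular dose = F × D_ev, so the equivalent IV dose is F × D_ev.
D_iv = F × D_ev = 0.34 × 300 = 102 mg

D_iv = 102 mg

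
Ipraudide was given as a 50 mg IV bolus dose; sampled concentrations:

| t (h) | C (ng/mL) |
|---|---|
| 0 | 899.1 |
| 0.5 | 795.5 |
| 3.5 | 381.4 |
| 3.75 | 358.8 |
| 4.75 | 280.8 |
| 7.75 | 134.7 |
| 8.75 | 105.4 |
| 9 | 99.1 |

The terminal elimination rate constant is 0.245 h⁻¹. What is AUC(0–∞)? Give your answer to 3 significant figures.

AUC = 3770 ng/mL·h

Trapezoidal AUC_0→9:
  [0→0.5]: (899.1+795.5)/2 × 0.5 = 423.65
  [0.5→3.5]: (795.5+381.4)/2 × 3 = 1765.35
  [3.5→3.75]: (381.4+358.8)/2 × 0.25 = 92.525
  [3.75→4.75]: (358.8+280.8)/2 × 1 = 319.8
  [4.75→7.75]: (280.8+134.7)/2 × 3 = 623.25
  [7.75→8.75]: (134.7+105.4)/2 × 1 = 120.05
  [8.75→9]: (105.4+99.1)/2 × 0.25 = 25.5625
  Sum = 3370.1875 ng/mL·h
Extrapolated tail: C_last / k_e = 99.1 / 0.245 = 404.490
AUC_0→∞ = 3370.1875 + 404.490 = 3774.6775 ng/mL·h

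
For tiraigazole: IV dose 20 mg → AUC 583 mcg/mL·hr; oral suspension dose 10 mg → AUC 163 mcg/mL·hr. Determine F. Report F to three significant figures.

F = (AUC_ev / D_ev) / (AUC_iv / D_iv)
  = (163/10) / (583/20)
  = 16.3 / 29.15 = 0.5592

F = 0.559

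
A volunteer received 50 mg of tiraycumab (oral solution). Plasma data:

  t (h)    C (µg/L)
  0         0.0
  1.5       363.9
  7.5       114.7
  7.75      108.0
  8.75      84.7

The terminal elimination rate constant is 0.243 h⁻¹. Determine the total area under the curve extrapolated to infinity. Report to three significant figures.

AUC = 2180 µg/L·h

Trapezoidal AUC_0→8.75:
  [0→1.5]: (0.0+363.9)/2 × 1.5 = 272.925
  [1.5→7.5]: (363.9+114.7)/2 × 6 = 1435.8
  [7.5→7.75]: (114.7+108.0)/2 × 0.25 = 27.8375
  [7.75→8.75]: (108.0+84.7)/2 × 1 = 96.35
  Sum = 1832.9125 µg/L·h
Extrapolated tail: C_last / k_e = 84.7 / 0.243 = 348.560
AUC_0→∞ = 1832.9125 + 348.560 = 2181.4725 µg/L·h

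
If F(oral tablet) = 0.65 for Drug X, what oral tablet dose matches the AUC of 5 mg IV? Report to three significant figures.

For equal systemic exposure: F × D_ev = D_iv
D_ev = D_iv / F = 5 / 0.65 = 7.69231 mg

D_oral = 7.69 mg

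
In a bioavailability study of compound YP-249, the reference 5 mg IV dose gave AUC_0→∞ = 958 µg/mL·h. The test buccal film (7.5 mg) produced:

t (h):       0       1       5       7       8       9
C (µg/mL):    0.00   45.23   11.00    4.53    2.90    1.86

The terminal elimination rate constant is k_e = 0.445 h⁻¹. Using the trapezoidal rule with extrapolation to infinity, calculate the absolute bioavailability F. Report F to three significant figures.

F = 0.112

Trapezoidal AUC_0→9 (buccal film):
  [0→1]: (0.00+45.23)/2 × 1 = 22.615
  [1→5]: (45.23+11.00)/2 × 4 = 112.46
  [5→7]: (11.00+4.53)/2 × 2 = 15.53
  [7→8]: (4.53+2.90)/2 × 1 = 3.715
  [8→9]: (2.90+1.86)/2 × 1 = 2.38
  Sum = 156.7 µg/mL·h
Tail: C_last/k_e = 1.86/0.445 = 4.180
AUC_0→∞ (buccal film) = 156.7 + 4.180 = 160.88 µg/mL·h
F = (AUC_ev/D_ev)/(AUC_iv/D_iv) = (160.88/7.5)/(958/5) = 21.4507/191.6 = 0.1120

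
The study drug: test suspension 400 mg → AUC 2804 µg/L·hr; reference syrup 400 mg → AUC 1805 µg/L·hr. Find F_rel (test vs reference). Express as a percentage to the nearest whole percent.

F_rel = 155%

F_rel = (AUC_test/D_test) / (AUC_ref/D_ref)
      = (2804/400) / (1805/400)
      = 7.01 / 4.5125 = 1.5535 = 155.35%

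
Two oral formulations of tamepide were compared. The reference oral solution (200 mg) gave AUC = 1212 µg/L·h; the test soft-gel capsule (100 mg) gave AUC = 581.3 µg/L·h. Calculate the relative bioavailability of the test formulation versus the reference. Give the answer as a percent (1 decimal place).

F_rel = 95.9%

F_rel = (AUC_test/D_test) / (AUC_ref/D_ref)
      = (581.3/100) / (1212/200)
      = 5.813 / 6.06 = 0.9592 = 95.92%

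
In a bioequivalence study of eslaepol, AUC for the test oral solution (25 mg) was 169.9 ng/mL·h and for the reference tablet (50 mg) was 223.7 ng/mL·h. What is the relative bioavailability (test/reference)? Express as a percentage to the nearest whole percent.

F_rel = (AUC_test/D_test) / (AUC_ref/D_ref)
      = (169.9/25) / (223.7/50)
      = 6.796 / 4.474 = 1.5190 = 151.90%

F_rel = 152%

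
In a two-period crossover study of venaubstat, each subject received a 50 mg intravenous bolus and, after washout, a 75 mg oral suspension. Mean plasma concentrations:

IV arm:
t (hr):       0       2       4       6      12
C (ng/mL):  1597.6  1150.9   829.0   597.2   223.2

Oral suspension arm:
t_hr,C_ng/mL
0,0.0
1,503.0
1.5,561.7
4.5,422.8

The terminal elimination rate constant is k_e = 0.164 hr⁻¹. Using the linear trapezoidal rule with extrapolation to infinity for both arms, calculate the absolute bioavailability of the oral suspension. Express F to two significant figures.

F = 0.31

Trapezoidal AUC_0→12 (IV):
  [0→2]: (1597.6+1150.9)/2 × 2 = 2748.5
  [2→4]: (1150.9+829.0)/2 × 2 = 1979.9
  [4→6]: (829.0+597.2)/2 × 2 = 1426.2
  [6→12]: (597.2+223.2)/2 × 6 = 2461.2
  Sum = 8615.8 ng/mL·hr
IV tail: 223.2/0.164 = 1360.976; AUC_iv,0→∞ = 8615.8 + 1360.976 = 9976.776 ng/mL·hr
Trapezoidal AUC_0→4.5 (oral suspension):
  [0→1]: (0.0+503.0)/2 × 1 = 251.5
  [1→1.5]: (503.0+561.7)/2 × 0.5 = 266.175
  [1.5→4.5]: (561.7+422.8)/2 × 3 = 1476.75
  Sum = 1994.425 ng/mL·hr
oral suspension tail: 422.8/0.164 = 2578.049; AUC_ev,0→∞ = 1994.425 + 2578.049 = 4572.474 ng/mL·hr
F = (AUC_ev/D_ev)/(AUC_iv/D_iv) = (4572.474/75)/(9976.776/50) = 60.96632/199.53552 = 0.3055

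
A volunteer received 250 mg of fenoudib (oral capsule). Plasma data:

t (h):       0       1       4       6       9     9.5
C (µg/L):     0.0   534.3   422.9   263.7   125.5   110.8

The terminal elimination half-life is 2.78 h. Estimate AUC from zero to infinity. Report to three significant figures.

AUC = 3480 µg/L·h

Trapezoidal AUC_0→9.5:
  [0→1]: (0.0+534.3)/2 × 1 = 267.15
  [1→4]: (534.3+422.9)/2 × 3 = 1435.8
  [4→6]: (422.9+263.7)/2 × 2 = 686.6
  [6→9]: (263.7+125.5)/2 × 3 = 583.8
  [9→9.5]: (125.5+110.8)/2 × 0.5 = 59.075
  Sum = 3032.425 µg/L·h
k_e = ln2 / t½ = 0.693147 / 2.78 = 0.2493 h^-1
Extrapolated tail: C_last / k_e = 110.8 / 0.2493 = 444.444
AUC_0→∞ = 3032.425 + 444.444 = 3476.869 µg/L·h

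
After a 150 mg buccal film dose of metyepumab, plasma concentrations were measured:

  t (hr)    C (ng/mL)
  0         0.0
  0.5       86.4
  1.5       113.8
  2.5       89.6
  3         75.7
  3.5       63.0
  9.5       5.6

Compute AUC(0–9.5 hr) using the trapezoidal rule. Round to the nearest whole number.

AUC = 505 ng/mL·hr

Trapezoidal AUC_0→9.5:
  [0→0.5]: (0.0+86.4)/2 × 0.5 = 21.6
  [0.5→1.5]: (86.4+113.8)/2 × 1 = 100.1
  [1.5→2.5]: (113.8+89.6)/2 × 1 = 101.7
  [2.5→3]: (89.6+75.7)/2 × 0.5 = 41.325
  [3→3.5]: (75.7+63.0)/2 × 0.5 = 34.675
  [3.5→9.5]: (63.0+5.6)/2 × 6 = 205.8
  Sum = 505.2 ng/mL·hr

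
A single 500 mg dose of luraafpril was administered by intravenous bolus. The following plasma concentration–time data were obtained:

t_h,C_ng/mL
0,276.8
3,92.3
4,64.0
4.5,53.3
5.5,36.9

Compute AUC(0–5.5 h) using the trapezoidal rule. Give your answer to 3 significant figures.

AUC = 706 ng/mL·h

Trapezoidal AUC_0→5.5:
  [0→3]: (276.8+92.3)/2 × 3 = 553.65
  [3→4]: (92.3+64.0)/2 × 1 = 78.15
  [4→4.5]: (64.0+53.3)/2 × 0.5 = 29.325
  [4.5→5.5]: (53.3+36.9)/2 × 1 = 45.1
  Sum = 706.225 ng/mL·h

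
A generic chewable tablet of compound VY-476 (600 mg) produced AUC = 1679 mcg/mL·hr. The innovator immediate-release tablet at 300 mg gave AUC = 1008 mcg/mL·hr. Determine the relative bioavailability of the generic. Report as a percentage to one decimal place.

F_rel = 83.3%

F_rel = (AUC_test/D_test) / (AUC_ref/D_ref)
      = (1679/600) / (1008/300)
      = 2.79833 / 3.36 = 0.8328 = 83.28%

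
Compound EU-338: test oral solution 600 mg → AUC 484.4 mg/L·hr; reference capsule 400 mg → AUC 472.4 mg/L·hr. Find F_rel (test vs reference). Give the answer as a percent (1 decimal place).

F_rel = 68.4%

F_rel = (AUC_test/D_test) / (AUC_ref/D_ref)
      = (484.4/600) / (472.4/400)
      = 0.807333 / 1.181 = 0.6836 = 68.36%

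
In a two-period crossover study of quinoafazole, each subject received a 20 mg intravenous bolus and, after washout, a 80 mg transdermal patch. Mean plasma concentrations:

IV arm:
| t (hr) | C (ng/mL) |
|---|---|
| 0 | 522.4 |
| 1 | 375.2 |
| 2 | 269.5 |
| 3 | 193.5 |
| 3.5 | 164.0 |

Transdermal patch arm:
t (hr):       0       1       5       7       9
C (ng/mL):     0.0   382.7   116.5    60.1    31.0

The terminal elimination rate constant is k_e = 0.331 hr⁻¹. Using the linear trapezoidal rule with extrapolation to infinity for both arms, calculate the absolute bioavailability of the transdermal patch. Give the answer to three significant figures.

Trapezoidal AUC_0→3.5 (IV):
  [0→1]: (522.4+375.2)/2 × 1 = 448.8
  [1→2]: (375.2+269.5)/2 × 1 = 322.35
  [2→3]: (269.5+193.5)/2 × 1 = 231.5
  [3→3.5]: (193.5+164.0)/2 × 0.5 = 89.375
  Sum = 1092.025 ng/mL·hr
IV tail: 164.0/0.331 = 495.468; AUC_iv,0→∞ = 1092.025 + 495.468 = 1587.493 ng/mL·hr
Trapezoidal AUC_0→9 (transdermal patch):
  [0→1]: (0.0+382.7)/2 × 1 = 191.35
  [1→5]: (382.7+116.5)/2 × 4 = 998.4
  [5→7]: (116.5+60.1)/2 × 2 = 176.6
  [7→9]: (60.1+31.0)/2 × 2 = 91.1
  Sum = 1457.45 ng/mL·hr
transdermal patch tail: 31.0/0.331 = 93.656; AUC_ev,0→∞ = 1457.45 + 93.656 = 1551.106 ng/mL·hr
F = (AUC_ev/D_ev)/(AUC_iv/D_iv) = (1551.106/80)/(1587.493/20) = 19.388825/79.37465 = 0.2443

F = 0.244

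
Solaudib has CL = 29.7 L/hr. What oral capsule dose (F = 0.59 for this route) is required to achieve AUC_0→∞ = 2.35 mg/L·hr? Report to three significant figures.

Dose = 118 mg

Dose = CL × AUC_0→∞ / F
     = 29.7 × 2.35 / 0.59 = 118.297 mg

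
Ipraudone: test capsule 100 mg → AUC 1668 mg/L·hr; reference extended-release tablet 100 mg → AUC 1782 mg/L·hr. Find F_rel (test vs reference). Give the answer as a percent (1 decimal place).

F_rel = (AUC_test/D_test) / (AUC_ref/D_ref)
      = (1668/100) / (1782/100)
      = 16.68 / 17.82 = 0.9360 = 93.60%

F_rel = 93.6%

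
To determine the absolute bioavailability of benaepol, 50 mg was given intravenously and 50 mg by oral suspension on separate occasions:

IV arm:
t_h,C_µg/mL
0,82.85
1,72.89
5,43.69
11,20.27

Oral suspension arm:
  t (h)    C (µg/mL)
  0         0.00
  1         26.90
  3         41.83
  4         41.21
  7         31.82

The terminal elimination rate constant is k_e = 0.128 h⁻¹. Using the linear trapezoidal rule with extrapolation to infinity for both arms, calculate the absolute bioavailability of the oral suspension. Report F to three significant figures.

Trapezoidal AUC_0→11 (IV):
  [0→1]: (82.85+72.89)/2 × 1 = 77.87
  [1→5]: (72.89+43.69)/2 × 4 = 233.16
  [5→11]: (43.69+20.27)/2 × 6 = 191.88
  Sum = 502.91 µg/mL·h
IV tail: 20.27/0.128 = 158.359; AUC_iv,0→∞ = 502.91 + 158.359 = 661.269 µg/mL·h
Trapezoidal AUC_0→7 (oral suspension):
  [0→1]: (0.00+26.90)/2 × 1 = 13.45
  [1→3]: (26.90+41.83)/2 × 2 = 68.73
  [3→4]: (41.83+41.21)/2 × 1 = 41.52
  [4→7]: (41.21+31.82)/2 × 3 = 109.545
  Sum = 233.245 µg/mL·h
oral suspension tail: 31.82/0.128 = 248.594; AUC_ev,0→∞ = 233.245 + 248.594 = 481.839 µg/mL·h
F = (AUC_ev/D_ev)/(AUC_iv/D_iv) = (481.839/50)/(661.269/50) = 9.63678/13.22538 = 0.7287

F = 0.729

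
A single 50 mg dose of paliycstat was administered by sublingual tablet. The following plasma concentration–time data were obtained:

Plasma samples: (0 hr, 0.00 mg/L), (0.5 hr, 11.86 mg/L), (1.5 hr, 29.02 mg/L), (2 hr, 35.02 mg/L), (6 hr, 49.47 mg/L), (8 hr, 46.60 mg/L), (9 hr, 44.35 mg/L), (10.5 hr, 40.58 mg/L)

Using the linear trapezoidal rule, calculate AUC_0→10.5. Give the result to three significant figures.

AUC = 414 mg/L·hr

Trapezoidal AUC_0→10.5:
  [0→0.5]: (0.00+11.86)/2 × 0.5 = 2.965
  [0.5→1.5]: (11.86+29.02)/2 × 1 = 20.44
  [1.5→2]: (29.02+35.02)/2 × 0.5 = 16.01
  [2→6]: (35.02+49.47)/2 × 4 = 168.98
  [6→8]: (49.47+46.60)/2 × 2 = 96.07
  [8→9]: (46.60+44.35)/2 × 1 = 45.475
  [9→10.5]: (44.35+40.58)/2 × 1.5 = 63.6975
  Sum = 413.6375 mg/L·hr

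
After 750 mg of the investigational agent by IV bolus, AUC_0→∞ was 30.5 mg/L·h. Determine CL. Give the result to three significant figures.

CL = Dose_iv / AUC_0→∞
   = 750 / 30.5 = 24.5902 L/h

CL = 24.6 L/h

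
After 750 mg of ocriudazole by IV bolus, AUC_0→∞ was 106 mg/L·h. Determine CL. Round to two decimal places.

CL = Dose_iv / AUC_0→∞
   = 750 / 106 = 7.07547 L/h

CL = 7.08 L/h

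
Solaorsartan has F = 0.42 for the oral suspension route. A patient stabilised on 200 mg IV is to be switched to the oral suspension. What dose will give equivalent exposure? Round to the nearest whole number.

For equal systemic exposure: F × D_ev = D_iv
D_ev = D_iv / F = 200 / 0.42 = 476.19 mg

D_oral = 476 mg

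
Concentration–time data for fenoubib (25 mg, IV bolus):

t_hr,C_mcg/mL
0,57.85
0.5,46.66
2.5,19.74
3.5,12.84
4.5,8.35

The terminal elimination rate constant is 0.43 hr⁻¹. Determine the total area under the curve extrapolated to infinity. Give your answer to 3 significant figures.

Trapezoidal AUC_0→4.5:
  [0→0.5]: (57.85+46.66)/2 × 0.5 = 26.1275
  [0.5→2.5]: (46.66+19.74)/2 × 2 = 66.4
  [2.5→3.5]: (19.74+12.84)/2 × 1 = 16.29
  [3.5→4.5]: (12.84+8.35)/2 × 1 = 10.595
  Sum = 119.4125 mcg/mL·hr
Extrapolated tail: C_last / k_e = 8.35 / 0.43 = 19.419
AUC_0→∞ = 119.4125 + 19.419 = 138.8315 mcg/mL·hr

AUC = 139 mcg/mL·hr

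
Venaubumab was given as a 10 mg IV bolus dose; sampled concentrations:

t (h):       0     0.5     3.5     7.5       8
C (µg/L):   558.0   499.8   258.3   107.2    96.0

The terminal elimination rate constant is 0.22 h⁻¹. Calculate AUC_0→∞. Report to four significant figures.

Trapezoidal AUC_0→8:
  [0→0.5]: (558.0+499.8)/2 × 0.5 = 264.45
  [0.5→3.5]: (499.8+258.3)/2 × 3 = 1137.15
  [3.5→7.5]: (258.3+107.2)/2 × 4 = 731.0
  [7.5→8]: (107.2+96.0)/2 × 0.5 = 50.8
  Sum = 2183.4 µg/L·h
Extrapolated tail: C_last / k_e = 96.0 / 0.22 = 436.364
AUC_0→∞ = 2183.4 + 436.364 = 2619.764 µg/L·h

AUC = 2620 µg/L·h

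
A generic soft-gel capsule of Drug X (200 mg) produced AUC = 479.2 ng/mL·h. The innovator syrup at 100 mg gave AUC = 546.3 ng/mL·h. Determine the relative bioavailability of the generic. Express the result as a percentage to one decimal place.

F_rel = 43.9%

F_rel = (AUC_test/D_test) / (AUC_ref/D_ref)
      = (479.2/200) / (546.3/100)
      = 2.396 / 5.463 = 0.4386 = 43.86%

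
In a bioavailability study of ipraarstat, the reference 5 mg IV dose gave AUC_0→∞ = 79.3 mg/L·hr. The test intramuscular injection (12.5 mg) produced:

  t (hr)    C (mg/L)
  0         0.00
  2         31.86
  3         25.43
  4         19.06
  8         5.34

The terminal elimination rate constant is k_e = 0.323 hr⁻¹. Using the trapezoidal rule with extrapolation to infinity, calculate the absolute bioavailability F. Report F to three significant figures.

Trapezoidal AUC_0→8 (intramuscular injection):
  [0→2]: (0.00+31.86)/2 × 2 = 31.86
  [2→3]: (31.86+25.43)/2 × 1 = 28.645
  [3→4]: (25.43+19.06)/2 × 1 = 22.245
  [4→8]: (19.06+5.34)/2 × 4 = 48.8
  Sum = 131.55 mg/L·hr
Tail: C_last/k_e = 5.34/0.323 = 16.533
AUC_0→∞ (intramuscular injection) = 131.55 + 16.533 = 148.083 mg/L·hr
F = (AUC_ev/D_ev)/(AUC_iv/D_iv) = (148.083/12.5)/(79.3/5) = 11.84664/15.86 = 0.7470

F = 0.747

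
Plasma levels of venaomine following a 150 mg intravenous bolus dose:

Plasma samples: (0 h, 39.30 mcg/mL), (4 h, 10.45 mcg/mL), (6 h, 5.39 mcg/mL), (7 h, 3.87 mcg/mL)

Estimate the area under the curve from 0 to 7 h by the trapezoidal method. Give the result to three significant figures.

AUC = 120 mcg/mL·h

Trapezoidal AUC_0→7:
  [0→4]: (39.30+10.45)/2 × 4 = 99.5
  [4→6]: (10.45+5.39)/2 × 2 = 15.84
  [6→7]: (5.39+3.87)/2 × 1 = 4.63
  Sum = 119.97 mcg/mL·h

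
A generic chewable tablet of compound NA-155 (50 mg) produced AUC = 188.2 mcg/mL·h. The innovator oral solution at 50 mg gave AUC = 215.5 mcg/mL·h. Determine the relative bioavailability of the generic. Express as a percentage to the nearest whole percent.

F_rel = (AUC_test/D_test) / (AUC_ref/D_ref)
      = (188.2/50) / (215.5/50)
      = 3.764 / 4.31 = 0.8733 = 87.33%

F_rel = 87%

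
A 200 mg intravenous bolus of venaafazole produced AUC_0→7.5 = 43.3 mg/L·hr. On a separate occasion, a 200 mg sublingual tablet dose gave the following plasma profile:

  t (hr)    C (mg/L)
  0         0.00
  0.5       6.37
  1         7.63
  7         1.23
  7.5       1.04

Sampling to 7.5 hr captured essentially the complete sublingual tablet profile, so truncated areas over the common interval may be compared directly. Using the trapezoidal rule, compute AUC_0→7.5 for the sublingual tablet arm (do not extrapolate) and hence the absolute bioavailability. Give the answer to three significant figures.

Trapezoidal AUC_0→7.5 (sublingual tablet):
  [0→0.5]: (0.00+6.37)/2 × 0.5 = 1.5925
  [0.5→1]: (6.37+7.63)/2 × 0.5 = 3.5
  [1→7]: (7.63+1.23)/2 × 6 = 26.58
  [7→7.5]: (1.23+1.04)/2 × 0.5 = 0.5675
  Sum = 32.24 mg/L·hr
F = (AUC_ev/D_ev)/(AUC_iv/D_iv) = (32.24/200)/(43.3/200) = 0.1612/0.2165 = 0.7446

F = 0.745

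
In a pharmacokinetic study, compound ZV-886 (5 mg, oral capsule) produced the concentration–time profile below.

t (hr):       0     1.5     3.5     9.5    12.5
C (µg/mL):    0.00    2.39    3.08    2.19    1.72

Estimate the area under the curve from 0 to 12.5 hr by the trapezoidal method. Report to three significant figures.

Trapezoidal AUC_0→12.5:
  [0→1.5]: (0.00+2.39)/2 × 1.5 = 1.7925
  [1.5→3.5]: (2.39+3.08)/2 × 2 = 5.47
  [3.5→9.5]: (3.08+2.19)/2 × 6 = 15.81
  [9.5→12.5]: (2.19+1.72)/2 × 3 = 5.865
  Sum = 28.9375 µg/mL·hr

AUC = 28.9 µg/mL·hr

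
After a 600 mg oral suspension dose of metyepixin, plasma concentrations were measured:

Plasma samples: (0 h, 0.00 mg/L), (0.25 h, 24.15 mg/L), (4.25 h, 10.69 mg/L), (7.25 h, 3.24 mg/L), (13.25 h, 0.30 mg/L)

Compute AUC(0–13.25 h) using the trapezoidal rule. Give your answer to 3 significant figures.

AUC = 104 mg/L·h

Trapezoidal AUC_0→13.25:
  [0→0.25]: (0.00+24.15)/2 × 0.25 = 3.01875
  [0.25→4.25]: (24.15+10.69)/2 × 4 = 69.68
  [4.25→7.25]: (10.69+3.24)/2 × 3 = 20.895
  [7.25→13.25]: (3.24+0.30)/2 × 6 = 10.62
  Sum = 104.21375 mg/L·h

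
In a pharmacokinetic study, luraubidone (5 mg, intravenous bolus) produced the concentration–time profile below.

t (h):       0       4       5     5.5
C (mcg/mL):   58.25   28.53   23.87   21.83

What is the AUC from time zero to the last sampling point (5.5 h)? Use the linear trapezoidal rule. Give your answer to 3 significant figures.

AUC = 211 mcg/mL·h

Trapezoidal AUC_0→5.5:
  [0→4]: (58.25+28.53)/2 × 4 = 173.56
  [4→5]: (28.53+23.87)/2 × 1 = 26.2
  [5→5.5]: (23.87+21.83)/2 × 0.5 = 11.425
  Sum = 211.185 mcg/mL·h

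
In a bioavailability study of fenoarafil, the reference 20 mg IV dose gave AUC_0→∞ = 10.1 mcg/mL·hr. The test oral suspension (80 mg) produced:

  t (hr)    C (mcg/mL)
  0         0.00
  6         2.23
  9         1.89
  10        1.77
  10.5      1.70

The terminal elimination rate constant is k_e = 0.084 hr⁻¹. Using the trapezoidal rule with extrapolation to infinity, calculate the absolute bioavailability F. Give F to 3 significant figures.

Trapezoidal AUC_0→10.5 (oral suspension):
  [0→6]: (0.00+2.23)/2 × 6 = 6.69
  [6→9]: (2.23+1.89)/2 × 3 = 6.18
  [9→10]: (1.89+1.77)/2 × 1 = 1.83
  [10→10.5]: (1.77+1.70)/2 × 0.5 = 0.8675
  Sum = 15.5675 mcg/mL·hr
Tail: C_last/k_e = 1.70/0.084 = 20.238
AUC_0→∞ (oral suspension) = 15.5675 + 20.238 = 35.8055 mcg/mL·hr
F = (AUC_ev/D_ev)/(AUC_iv/D_iv) = (35.8055/80)/(10.1/20) = 0.44756875/0.505 = 0.8863

F = 0.886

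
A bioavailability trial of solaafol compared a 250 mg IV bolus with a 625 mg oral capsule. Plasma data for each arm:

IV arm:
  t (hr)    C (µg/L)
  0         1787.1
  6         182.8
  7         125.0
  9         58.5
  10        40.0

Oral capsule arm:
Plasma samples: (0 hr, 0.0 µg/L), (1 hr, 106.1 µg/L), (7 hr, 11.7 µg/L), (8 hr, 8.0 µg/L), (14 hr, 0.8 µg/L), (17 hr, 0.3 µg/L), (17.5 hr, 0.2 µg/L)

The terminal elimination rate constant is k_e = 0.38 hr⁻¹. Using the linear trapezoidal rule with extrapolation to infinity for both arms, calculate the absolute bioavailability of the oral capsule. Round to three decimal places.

Trapezoidal AUC_0→10 (IV):
  [0→6]: (1787.1+182.8)/2 × 6 = 5909.7
  [6→7]: (182.8+125.0)/2 × 1 = 153.9
  [7→9]: (125.0+58.5)/2 × 2 = 183.5
  [9→10]: (58.5+40.0)/2 × 1 = 49.25
  Sum = 6296.35 µg/L·hr
IV tail: 40.0/0.38 = 105.263; AUC_iv,0→∞ = 6296.35 + 105.263 = 6401.613 µg/L·hr
Trapezoidal AUC_0→17.5 (oral capsule):
  [0→1]: (0.0+106.1)/2 × 1 = 53.05
  [1→7]: (106.1+11.7)/2 × 6 = 353.4
  [7→8]: (11.7+8.0)/2 × 1 = 9.85
  [8→14]: (8.0+0.8)/2 × 6 = 26.4
  [14→17]: (0.8+0.3)/2 × 3 = 1.65
  [17→17.5]: (0.3+0.2)/2 × 0.5 = 0.125
  Sum = 444.475 µg/L·hr
oral capsule tail: 0.2/0.38 = 0.526; AUC_ev,0→∞ = 444.475 + 0.526 = 445.001 µg/L·hr
F = (AUC_ev/D_ev)/(AUC_iv/D_iv) = (445.001/625)/(6401.613/250) = 0.7120016/25.606452 = 0.0278

F = 0.028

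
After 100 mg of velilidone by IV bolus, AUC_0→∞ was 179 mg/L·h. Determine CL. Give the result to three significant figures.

CL = 0.559 L/h

CL = Dose_iv / AUC_0→∞
   = 100 / 179 = 0.558659 L/h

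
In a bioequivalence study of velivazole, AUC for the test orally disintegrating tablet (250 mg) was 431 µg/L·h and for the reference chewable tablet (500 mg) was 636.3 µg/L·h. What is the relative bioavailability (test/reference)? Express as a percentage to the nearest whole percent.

F_rel = 135%

F_rel = (AUC_test/D_test) / (AUC_ref/D_ref)
      = (431/250) / (636.3/500)
      = 1.724 / 1.2726 = 1.3547 = 135.47%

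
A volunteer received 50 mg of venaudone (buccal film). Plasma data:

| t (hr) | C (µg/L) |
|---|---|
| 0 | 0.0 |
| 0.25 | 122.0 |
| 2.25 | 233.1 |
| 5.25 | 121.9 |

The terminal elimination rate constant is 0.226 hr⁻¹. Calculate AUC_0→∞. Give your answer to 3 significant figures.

Trapezoidal AUC_0→5.25:
  [0→0.25]: (0.0+122.0)/2 × 0.25 = 15.25
  [0.25→2.25]: (122.0+233.1)/2 × 2 = 355.1
  [2.25→5.25]: (233.1+121.9)/2 × 3 = 532.5
  Sum = 902.85 µg/L·hr
Extrapolated tail: C_last / k_e = 121.9 / 0.226 = 539.381
AUC_0→∞ = 902.85 + 539.381 = 1442.231 µg/L·hr

AUC = 1440 µg/L·hr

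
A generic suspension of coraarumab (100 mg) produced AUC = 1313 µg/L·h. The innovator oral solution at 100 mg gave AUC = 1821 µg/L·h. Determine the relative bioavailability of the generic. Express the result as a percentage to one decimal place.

F_rel = (AUC_test/D_test) / (AUC_ref/D_ref)
      = (1313/100) / (1821/100)
      = 13.13 / 18.21 = 0.7210 = 72.10%

F_rel = 72.1%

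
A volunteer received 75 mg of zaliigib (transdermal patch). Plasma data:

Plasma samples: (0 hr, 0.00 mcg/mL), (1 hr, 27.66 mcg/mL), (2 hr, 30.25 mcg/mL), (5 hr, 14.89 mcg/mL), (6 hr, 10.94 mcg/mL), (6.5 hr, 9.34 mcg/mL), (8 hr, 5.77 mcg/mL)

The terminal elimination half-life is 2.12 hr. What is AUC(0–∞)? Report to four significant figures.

AUC = 157.5 mcg/mL·hr

Trapezoidal AUC_0→8:
  [0→1]: (0.00+27.66)/2 × 1 = 13.83
  [1→2]: (27.66+30.25)/2 × 1 = 28.955
  [2→5]: (30.25+14.89)/2 × 3 = 67.71
  [5→6]: (14.89+10.94)/2 × 1 = 12.915
  [6→6.5]: (10.94+9.34)/2 × 0.5 = 5.07
  [6.5→8]: (9.34+5.77)/2 × 1.5 = 11.3325
  Sum = 139.8125 mcg/mL·hr
k_e = ln2 / t½ = 0.693147 / 2.12 = 0.3270 hr^-1
Extrapolated tail: C_last / k_e = 5.77 / 0.327 = 17.645
AUC_0→∞ = 139.8125 + 17.645 = 157.4575 mcg/mL·hr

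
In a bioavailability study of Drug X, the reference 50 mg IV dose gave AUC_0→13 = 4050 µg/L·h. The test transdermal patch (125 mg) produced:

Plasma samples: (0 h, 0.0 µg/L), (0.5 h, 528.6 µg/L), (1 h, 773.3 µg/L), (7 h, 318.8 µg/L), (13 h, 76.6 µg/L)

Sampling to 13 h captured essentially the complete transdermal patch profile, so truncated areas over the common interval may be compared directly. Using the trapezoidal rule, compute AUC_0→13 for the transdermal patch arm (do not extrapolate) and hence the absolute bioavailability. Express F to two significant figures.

Trapezoidal AUC_0→13 (transdermal patch):
  [0→0.5]: (0.0+528.6)/2 × 0.5 = 132.15
  [0.5→1]: (528.6+773.3)/2 × 0.5 = 325.475
  [1→7]: (773.3+318.8)/2 × 6 = 3276.3
  [7→13]: (318.8+76.6)/2 × 6 = 1186.2
  Sum = 4920.125 µg/L·h
F = (AUC_ev/D_ev)/(AUC_iv/D_iv) = (4920.125/125)/(4050/50) = 39.361/81 = 0.4859

F = 0.49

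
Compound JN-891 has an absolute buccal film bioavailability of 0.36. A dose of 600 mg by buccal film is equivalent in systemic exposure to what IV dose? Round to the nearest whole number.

Systemic exposure from an extravascular dose = F × D_ev, so the equivalent IV dose is F × D_ev.
D_iv = F × D_ev = 0.36 × 600 = 216 mg

D_iv = 216 mg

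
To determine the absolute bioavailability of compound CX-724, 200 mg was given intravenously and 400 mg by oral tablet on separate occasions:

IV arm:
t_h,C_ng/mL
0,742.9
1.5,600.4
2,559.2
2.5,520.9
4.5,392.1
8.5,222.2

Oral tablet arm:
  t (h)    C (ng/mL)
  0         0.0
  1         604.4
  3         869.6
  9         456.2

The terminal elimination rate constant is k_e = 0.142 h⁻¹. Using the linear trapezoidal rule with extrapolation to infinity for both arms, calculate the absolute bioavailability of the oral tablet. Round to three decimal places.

Trapezoidal AUC_0→8.5 (IV):
  [0→1.5]: (742.9+600.4)/2 × 1.5 = 1007.475
  [1.5→2]: (600.4+559.2)/2 × 0.5 = 289.9
  [2→2.5]: (559.2+520.9)/2 × 0.5 = 270.025
  [2.5→4.5]: (520.9+392.1)/2 × 2 = 913.0
  [4.5→8.5]: (392.1+222.2)/2 × 4 = 1228.6
  Sum = 3709.0 ng/mL·h
IV tail: 222.2/0.142 = 1564.789; AUC_iv,0→∞ = 3709.0 + 1564.789 = 5273.789 ng/mL·h
Trapezoidal AUC_0→9 (oral tablet):
  [0→1]: (0.0+604.4)/2 × 1 = 302.2
  [1→3]: (604.4+869.6)/2 × 2 = 1474.0
  [3→9]: (869.6+456.2)/2 × 6 = 3977.4
  Sum = 5753.6 ng/mL·h
oral tablet tail: 456.2/0.142 = 3212.676; AUC_ev,0→∞ = 5753.6 + 3212.676 = 8966.276 ng/mL·h
F = (AUC_ev/D_ev)/(AUC_iv/D_iv) = (8966.276/400)/(5273.789/200) = 22.41569/26.368945 = 0.8501

F = 0.850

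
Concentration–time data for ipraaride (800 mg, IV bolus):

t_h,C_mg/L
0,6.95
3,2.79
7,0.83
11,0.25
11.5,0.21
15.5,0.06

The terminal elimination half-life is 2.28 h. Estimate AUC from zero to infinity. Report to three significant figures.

Trapezoidal AUC_0→15.5:
  [0→3]: (6.95+2.79)/2 × 3 = 14.61
  [3→7]: (2.79+0.83)/2 × 4 = 7.24
  [7→11]: (0.83+0.25)/2 × 4 = 2.16
  [11→11.5]: (0.25+0.21)/2 × 0.5 = 0.115
  [11.5→15.5]: (0.21+0.06)/2 × 4 = 0.54
  Sum = 24.665 mg/L·h
k_e = ln2 / t½ = 0.693147 / 2.28 = 0.3040 h^-1
Extrapolated tail: C_last / k_e = 0.06 / 0.304 = 0.197
AUC_0→∞ = 24.665 + 0.197 = 24.862 mg/L·h

AUC = 24.9 mg/L·h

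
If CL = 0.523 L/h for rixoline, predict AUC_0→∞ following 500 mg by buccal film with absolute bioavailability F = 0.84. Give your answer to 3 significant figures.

AUC_0→∞ = F × Dose / CL
        = 0.84 × 500 / 0.523 = 803.059 mg/L·h

AUC = 803 mg/L·h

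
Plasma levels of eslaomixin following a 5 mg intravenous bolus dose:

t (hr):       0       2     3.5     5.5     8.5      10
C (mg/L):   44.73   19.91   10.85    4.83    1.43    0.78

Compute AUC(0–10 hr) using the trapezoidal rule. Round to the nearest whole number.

AUC = 114 mg/L·hr

Trapezoidal AUC_0→10:
  [0→2]: (44.73+19.91)/2 × 2 = 64.64
  [2→3.5]: (19.91+10.85)/2 × 1.5 = 23.07
  [3.5→5.5]: (10.85+4.83)/2 × 2 = 15.68
  [5.5→8.5]: (4.83+1.43)/2 × 3 = 9.39
  [8.5→10]: (1.43+0.78)/2 × 1.5 = 1.6575
  Sum = 114.4375 mg/L·hr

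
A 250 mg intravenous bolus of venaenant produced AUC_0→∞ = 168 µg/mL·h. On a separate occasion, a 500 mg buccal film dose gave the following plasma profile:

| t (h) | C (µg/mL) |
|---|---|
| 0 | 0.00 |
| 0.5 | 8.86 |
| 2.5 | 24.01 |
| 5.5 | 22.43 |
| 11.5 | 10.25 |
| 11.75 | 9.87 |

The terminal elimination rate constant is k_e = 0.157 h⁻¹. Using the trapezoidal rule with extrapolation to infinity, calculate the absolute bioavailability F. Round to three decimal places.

Trapezoidal AUC_0→11.75 (buccal film):
  [0→0.5]: (0.00+8.86)/2 × 0.5 = 2.215
  [0.5→2.5]: (8.86+24.01)/2 × 2 = 32.87
  [2.5→5.5]: (24.01+22.43)/2 × 3 = 69.66
  [5.5→11.5]: (22.43+10.25)/2 × 6 = 98.04
  [11.5→11.75]: (10.25+9.87)/2 × 0.25 = 2.515
  Sum = 205.3 µg/mL·h
Tail: C_last/k_e = 9.87/0.157 = 62.866
AUC_0→∞ (buccal film) = 205.3 + 62.866 = 268.166 µg/mL·h
F = (AUC_ev/D_ev)/(AUC_iv/D_iv) = (268.166/500)/(168/250) = 0.536332/0.672 = 0.7981

F = 0.798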